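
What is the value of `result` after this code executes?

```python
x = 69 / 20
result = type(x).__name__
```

x is float; result = 'float'

'float'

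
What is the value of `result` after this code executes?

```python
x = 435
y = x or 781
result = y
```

x = 435; y = 435; result = 435

435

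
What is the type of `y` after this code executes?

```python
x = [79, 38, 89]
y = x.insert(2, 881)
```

list.insert() returns None

NoneType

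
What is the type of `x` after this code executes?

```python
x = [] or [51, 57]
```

'or' returns first truthy value (list)

list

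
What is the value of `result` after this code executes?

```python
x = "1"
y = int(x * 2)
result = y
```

x = '1'; y = 11; result = 11

11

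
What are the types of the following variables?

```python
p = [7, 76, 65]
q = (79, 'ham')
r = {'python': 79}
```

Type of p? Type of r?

p is assigned a list literal (square brackets); r is assigned a dict literal ({key: value})

list, dict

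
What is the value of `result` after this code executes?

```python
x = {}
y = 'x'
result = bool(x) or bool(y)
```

x = {}; y = 'x'; result = True

True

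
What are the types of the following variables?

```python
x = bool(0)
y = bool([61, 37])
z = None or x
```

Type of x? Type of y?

bool() returns bool; bool() returns bool

bool, bool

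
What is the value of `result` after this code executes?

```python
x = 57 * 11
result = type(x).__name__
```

x is int; result = 'int'

'int'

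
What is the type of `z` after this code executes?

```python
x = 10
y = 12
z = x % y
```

int % int = int

int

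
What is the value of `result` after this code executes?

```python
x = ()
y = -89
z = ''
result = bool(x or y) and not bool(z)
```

x = (); y = -89; z = ''; result = True

True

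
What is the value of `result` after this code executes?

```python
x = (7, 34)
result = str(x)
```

x = (7, 34); result = '(7, 34)'

'(7, 34)'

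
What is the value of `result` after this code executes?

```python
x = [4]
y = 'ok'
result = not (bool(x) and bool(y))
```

x = [4]; y = 'ok'; result = False

False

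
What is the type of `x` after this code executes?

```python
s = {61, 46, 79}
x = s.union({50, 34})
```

set.union() returns a new set

set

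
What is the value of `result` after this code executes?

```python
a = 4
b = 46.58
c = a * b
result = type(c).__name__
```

a is int; b is float; c is float; result = 'float'

'float'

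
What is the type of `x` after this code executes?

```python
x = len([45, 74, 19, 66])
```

len() always returns int

int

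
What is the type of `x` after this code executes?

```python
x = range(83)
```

range() returns a range object

range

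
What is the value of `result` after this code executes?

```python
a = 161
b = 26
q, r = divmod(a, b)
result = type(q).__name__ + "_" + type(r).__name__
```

a is int; b is int; q is int; r is int; result = 'int_int'

'int_int'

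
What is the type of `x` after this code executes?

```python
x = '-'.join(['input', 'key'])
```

str.join() returns str

str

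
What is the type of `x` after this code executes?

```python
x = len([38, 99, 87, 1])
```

len() always returns int

int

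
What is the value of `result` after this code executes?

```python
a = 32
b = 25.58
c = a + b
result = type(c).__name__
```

a is int; b is float; c is float; result = 'float'

'float'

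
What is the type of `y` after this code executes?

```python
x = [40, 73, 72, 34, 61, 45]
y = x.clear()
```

list.clear() returns None

NoneType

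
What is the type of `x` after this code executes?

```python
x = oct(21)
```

oct() returns str representation

str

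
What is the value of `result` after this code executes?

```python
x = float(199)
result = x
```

x = 199.0; result = 199.0

199.0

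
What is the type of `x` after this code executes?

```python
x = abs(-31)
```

abs() of int returns int

int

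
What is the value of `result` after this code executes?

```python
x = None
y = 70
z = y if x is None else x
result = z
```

x = None; y = 70; z = 70; result = 70

70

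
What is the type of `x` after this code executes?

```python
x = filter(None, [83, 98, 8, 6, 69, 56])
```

filter() returns a filter object

filter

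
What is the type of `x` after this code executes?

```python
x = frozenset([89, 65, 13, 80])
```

frozenset() returns frozenset

frozenset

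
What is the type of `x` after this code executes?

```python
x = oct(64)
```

oct() returns str representation

str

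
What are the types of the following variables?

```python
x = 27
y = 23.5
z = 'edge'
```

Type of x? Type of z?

x is assigned a bare integer (no decimal point), so it is an int; z is assigned a quoted string literal, so it is a str

int, str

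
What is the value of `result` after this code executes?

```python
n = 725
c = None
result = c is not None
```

n = 725; c = None; result = False

False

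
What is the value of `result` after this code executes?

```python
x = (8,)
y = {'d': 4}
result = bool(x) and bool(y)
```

x = (8,); y = {'d': 4}; result = True

True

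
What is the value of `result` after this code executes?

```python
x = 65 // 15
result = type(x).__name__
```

x is int; result = 'int'

'int'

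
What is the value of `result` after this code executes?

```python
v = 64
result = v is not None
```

v = 64; result = True

True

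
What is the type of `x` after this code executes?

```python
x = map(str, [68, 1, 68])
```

map() returns a map object

map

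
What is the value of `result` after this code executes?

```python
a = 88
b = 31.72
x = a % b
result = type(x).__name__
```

a is int; b is float; x is float; result = 'float'

'float'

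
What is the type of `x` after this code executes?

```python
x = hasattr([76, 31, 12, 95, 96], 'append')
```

hasattr() returns bool

bool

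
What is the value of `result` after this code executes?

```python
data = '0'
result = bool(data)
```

data = '0'; result = True

True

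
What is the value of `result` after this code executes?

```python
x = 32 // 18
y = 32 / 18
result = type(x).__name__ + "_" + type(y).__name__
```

x is int; y is float; result = 'int_float'

'int_float'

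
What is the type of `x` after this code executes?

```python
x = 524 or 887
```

'or' returns first truthy value (int)

int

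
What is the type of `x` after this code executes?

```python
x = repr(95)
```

repr() returns str

str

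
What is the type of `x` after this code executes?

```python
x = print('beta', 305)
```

print() returns None

NoneType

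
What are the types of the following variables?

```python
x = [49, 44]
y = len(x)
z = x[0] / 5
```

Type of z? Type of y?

int / int = float; len() returns int

float, int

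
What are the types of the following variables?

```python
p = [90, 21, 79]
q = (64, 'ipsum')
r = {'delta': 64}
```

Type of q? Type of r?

q is assigned a tuple (parenthesized, comma-separated values); r is assigned a dict literal ({key: value})

tuple, dict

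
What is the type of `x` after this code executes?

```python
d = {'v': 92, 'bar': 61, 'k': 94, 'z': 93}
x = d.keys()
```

.keys() returns dict_keys view

dict_keys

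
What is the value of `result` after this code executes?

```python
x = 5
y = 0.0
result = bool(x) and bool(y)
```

x = 5; y = 0.0; result = False

False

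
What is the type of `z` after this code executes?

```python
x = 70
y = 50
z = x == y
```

Equality comparison returns bool

bool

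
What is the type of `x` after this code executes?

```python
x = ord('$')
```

ord() returns int (code point)

int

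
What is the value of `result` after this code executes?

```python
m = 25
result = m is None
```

m = 25; result = False

False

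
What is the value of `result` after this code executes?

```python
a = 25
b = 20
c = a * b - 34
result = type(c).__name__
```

a is int; b is int; c is int; result = 'int'

'int'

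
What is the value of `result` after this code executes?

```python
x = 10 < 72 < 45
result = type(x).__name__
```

x is bool; result = 'bool'

'bool'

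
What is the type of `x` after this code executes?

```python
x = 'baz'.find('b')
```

str.find() returns int index

int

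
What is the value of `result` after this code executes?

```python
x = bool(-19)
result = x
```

x = True; result = True

True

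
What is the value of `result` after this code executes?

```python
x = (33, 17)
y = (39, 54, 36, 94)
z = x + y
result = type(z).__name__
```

x is tuple; y is tuple; z is tuple; result = 'tuple'

'tuple'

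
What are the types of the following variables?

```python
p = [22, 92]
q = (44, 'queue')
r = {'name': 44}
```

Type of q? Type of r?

q is assigned a tuple (parenthesized, comma-separated values); r is assigned a dict literal ({key: value})

tuple, dict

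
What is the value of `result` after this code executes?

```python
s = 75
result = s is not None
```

s = 75; result = True

True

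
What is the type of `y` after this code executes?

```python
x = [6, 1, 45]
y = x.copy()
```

list.copy() returns list

list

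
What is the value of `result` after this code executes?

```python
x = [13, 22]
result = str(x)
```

x = [13, 22]; result = '[13, 22]'

'[13, 22]'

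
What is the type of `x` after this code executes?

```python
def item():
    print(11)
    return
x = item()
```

Bare return returns None

NoneType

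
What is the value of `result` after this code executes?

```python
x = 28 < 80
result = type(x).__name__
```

x is bool; result = 'bool'

'bool'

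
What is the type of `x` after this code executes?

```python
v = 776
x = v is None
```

'is' comparison returns bool

bool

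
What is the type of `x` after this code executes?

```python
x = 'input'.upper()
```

str.upper() returns str

str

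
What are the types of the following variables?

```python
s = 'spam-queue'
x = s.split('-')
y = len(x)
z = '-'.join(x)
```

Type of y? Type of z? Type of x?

len() returns int; str.join() returns str; str.split() returns list

int, str, list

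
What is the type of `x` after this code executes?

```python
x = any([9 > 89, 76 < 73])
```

any() returns bool

bool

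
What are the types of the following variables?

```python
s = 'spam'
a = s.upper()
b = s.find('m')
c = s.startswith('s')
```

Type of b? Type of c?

find() returns int; startswith() returns bool

int, bool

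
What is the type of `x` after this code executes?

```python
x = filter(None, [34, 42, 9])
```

filter() returns a filter object

filter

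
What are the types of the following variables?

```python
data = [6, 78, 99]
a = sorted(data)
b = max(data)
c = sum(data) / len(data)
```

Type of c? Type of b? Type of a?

int / int = float; max of ints returns int; sorted() returns list

float, int, list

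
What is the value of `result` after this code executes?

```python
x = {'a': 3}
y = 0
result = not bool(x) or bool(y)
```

x = {'a': 3}; y = 0; result = False

False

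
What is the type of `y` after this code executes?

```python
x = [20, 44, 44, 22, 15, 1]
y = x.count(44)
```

list.count() returns int

int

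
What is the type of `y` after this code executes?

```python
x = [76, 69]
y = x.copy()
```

list.copy() returns list

list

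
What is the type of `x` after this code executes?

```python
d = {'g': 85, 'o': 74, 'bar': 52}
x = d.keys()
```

.keys() returns dict_keys view

dict_keys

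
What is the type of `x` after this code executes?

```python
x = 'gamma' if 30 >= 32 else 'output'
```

Both branches of conditional are str

str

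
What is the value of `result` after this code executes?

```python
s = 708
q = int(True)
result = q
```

s = 708; q = 1; result = 1

1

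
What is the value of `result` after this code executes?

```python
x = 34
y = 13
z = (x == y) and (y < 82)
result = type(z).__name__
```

x is int; y is int; z is bool; result = 'bool'

'bool'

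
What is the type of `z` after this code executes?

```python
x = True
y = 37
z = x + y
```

bool + int = int (bool is subclass of int)

int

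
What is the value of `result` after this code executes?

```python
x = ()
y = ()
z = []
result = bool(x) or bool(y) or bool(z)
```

x = (); y = (); z = []; result = False

False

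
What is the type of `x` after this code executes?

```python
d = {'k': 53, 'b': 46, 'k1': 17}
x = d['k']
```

Accessing dict[str, int] with str key returns int

int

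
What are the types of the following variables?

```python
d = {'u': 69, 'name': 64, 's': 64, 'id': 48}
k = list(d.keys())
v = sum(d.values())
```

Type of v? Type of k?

sum of ints is int; list() converts to list

int, list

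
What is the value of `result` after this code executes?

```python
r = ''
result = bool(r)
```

r = ''; result = False

False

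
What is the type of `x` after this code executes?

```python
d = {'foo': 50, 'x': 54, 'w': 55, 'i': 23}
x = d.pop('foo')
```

dict.pop() returns the value

int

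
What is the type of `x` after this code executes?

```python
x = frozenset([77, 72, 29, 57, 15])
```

frozenset() returns frozenset

frozenset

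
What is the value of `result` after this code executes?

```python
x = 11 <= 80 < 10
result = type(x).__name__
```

x is bool; result = 'bool'

'bool'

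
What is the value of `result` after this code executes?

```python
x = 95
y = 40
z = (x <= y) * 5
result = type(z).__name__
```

x is int; y is int; z is int; result = 'int'

'int'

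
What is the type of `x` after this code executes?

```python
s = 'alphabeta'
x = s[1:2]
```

Slicing a str returns str

str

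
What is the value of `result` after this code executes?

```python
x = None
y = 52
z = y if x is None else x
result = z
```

x = None; y = 52; z = 52; result = 52

52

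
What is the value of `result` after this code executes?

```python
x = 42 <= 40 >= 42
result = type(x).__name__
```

x is bool; result = 'bool'

'bool'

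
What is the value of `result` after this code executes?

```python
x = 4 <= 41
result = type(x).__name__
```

x is bool; result = 'bool'

'bool'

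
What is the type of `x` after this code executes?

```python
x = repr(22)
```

repr() returns str

str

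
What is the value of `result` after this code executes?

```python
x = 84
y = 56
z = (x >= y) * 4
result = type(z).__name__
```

x is int; y is int; z is int; result = 'int'

'int'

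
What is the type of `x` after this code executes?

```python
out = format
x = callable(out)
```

callable() returns bool

bool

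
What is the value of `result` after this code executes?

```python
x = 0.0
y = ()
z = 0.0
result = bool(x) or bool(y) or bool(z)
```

x = 0.0; y = (); z = 0.0; result = False

False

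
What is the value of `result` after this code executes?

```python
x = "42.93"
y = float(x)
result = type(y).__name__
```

x is str; y is float; result = 'float'

'float'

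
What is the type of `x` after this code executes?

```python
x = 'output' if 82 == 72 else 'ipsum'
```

Both branches of conditional are str

str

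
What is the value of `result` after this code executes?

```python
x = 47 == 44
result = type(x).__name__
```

x is bool; result = 'bool'

'bool'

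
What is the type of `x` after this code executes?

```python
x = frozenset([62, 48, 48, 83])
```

frozenset() returns frozenset

frozenset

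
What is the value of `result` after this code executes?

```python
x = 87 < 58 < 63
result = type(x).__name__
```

x is bool; result = 'bool'

'bool'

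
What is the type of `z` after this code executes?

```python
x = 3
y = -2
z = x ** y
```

int ** negative = float

float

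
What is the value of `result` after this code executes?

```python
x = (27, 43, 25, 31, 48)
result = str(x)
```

x = (27, 43, 25, 31, 48); result = '(27, 43, 25, 31, 48)'

'(27, 43, 25, 31, 48)'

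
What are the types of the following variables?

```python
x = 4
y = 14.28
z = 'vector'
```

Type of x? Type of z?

x is assigned a bare integer (no decimal point), so it is an int; z is assigned a quoted string literal, so it is a str

int, str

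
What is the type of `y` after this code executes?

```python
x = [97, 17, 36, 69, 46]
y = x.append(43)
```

list.append() returns None (mutates in place)

NoneType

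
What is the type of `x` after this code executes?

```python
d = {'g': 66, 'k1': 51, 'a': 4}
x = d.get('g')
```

dict.get() returns value type when found

int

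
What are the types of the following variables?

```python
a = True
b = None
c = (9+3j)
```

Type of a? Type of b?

a is assigned the constant True, which has type bool; b is assigned None, whose type is NoneType

bool, NoneType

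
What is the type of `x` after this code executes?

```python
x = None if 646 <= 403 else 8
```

646 <= 403 is False, so the else branch is taken

int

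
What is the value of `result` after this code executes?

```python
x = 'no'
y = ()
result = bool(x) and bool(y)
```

x = 'no'; y = (); result = False

False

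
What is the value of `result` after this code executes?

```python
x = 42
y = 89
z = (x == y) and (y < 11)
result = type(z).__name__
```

x is int; y is int; z is bool; result = 'bool'

'bool'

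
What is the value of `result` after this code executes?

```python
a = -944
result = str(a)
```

a = -944; result = '-944'

'-944'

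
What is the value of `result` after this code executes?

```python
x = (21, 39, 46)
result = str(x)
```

x = (21, 39, 46); result = '(21, 39, 46)'

'(21, 39, 46)'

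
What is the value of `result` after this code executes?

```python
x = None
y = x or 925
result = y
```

x = None; y = 925; result = 925

925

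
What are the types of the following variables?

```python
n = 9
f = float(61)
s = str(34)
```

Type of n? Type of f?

n is assigned a bare integer (no decimal point), so it is an int; f is assigned the result of calling float(), which returns a float

int, float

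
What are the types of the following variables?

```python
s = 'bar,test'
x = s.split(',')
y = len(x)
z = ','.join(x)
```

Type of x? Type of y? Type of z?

str.split() returns list; len() returns int; str.join() returns str

list, int, str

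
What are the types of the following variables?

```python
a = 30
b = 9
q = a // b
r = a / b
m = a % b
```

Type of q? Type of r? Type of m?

// returns int; / returns float; % of ints returns int

int, float, int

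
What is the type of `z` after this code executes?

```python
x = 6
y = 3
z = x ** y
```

positive int ** positive int = int

int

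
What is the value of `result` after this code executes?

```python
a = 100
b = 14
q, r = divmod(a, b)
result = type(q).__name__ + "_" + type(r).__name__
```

a is int; b is int; q is int; r is int; result = 'int_int'

'int_int'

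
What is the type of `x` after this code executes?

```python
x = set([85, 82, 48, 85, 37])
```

set() constructor returns set

set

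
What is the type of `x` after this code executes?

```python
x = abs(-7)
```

abs() of int returns int

int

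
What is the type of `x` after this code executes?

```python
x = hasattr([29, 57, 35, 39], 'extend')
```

hasattr() returns bool

bool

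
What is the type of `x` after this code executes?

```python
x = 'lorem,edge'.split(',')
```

str.split() returns list

list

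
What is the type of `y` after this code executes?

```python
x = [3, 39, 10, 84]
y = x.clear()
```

list.clear() returns None

NoneType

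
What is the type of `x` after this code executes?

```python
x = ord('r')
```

ord() returns int (code point)

int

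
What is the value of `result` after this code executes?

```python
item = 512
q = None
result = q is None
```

item = 512; q = None; result = True

True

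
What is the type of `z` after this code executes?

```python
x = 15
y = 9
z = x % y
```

int % int = int

int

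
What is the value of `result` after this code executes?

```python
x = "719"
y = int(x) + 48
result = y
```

x = '719'; y = 767; result = 767

767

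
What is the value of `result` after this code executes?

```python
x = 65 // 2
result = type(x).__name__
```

x is int; result = 'int'

'int'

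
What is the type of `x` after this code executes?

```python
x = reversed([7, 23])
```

reversed() on a list returns list_reverseiterator

list_reverseiterator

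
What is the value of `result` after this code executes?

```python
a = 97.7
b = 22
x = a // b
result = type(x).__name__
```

a is float; b is int; x is float; result = 'float'

'float'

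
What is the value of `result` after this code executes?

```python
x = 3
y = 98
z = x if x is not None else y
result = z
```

x = 3; y = 98; z = 3; result = 3

3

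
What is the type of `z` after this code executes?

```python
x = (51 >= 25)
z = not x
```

'not' returns bool

bool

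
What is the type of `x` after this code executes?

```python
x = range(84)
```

range() returns a range object

range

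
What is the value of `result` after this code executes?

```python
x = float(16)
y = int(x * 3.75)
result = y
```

x = 16.0; y = 60; result = 60

60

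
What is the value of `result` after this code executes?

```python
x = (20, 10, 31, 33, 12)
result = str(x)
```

x = (20, 10, 31, 33, 12); result = '(20, 10, 31, 33, 12)'

'(20, 10, 31, 33, 12)'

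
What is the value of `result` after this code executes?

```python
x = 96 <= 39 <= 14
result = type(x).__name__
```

x is bool; result = 'bool'

'bool'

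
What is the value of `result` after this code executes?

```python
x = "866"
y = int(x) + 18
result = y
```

x = '866'; y = 884; result = 884

884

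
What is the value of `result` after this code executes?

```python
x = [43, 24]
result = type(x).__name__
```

x is list; result = 'list'

'list'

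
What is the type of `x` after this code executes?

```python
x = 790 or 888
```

'or' returns first truthy value (int)

int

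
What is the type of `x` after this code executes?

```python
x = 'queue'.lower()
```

str.lower() returns str

str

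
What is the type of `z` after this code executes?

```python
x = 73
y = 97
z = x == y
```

Equality comparison returns bool

bool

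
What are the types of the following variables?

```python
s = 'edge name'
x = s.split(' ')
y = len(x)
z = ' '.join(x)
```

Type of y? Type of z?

len() returns int; str.join() returns str

int, str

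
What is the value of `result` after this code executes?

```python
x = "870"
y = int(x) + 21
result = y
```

x = '870'; y = 891; result = 891

891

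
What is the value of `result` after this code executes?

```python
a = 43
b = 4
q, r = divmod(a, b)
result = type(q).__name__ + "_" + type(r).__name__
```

a is int; b is int; q is int; r is int; result = 'int_int'

'int_int'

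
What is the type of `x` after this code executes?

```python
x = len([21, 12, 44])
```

len() always returns int

int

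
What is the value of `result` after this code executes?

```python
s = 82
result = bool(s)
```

s = 82; result = True

True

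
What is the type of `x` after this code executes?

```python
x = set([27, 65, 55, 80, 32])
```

set() constructor returns set

set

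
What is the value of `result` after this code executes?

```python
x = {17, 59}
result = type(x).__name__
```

x is set; result = 'set'

'set'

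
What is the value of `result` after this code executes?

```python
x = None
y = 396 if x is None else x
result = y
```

x = None; y = 396; result = 396

396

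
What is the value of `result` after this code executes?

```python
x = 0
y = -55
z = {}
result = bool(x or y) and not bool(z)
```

x = 0; y = -55; z = {}; result = True

True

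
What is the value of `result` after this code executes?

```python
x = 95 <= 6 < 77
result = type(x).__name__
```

x is bool; result = 'bool'

'bool'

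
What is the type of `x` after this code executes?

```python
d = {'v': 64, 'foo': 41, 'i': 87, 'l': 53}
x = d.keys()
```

.keys() returns dict_keys view

dict_keys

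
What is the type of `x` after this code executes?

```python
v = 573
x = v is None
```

'is' comparison returns bool

bool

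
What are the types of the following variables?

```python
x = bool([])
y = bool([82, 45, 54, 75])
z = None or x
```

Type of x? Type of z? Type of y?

bool() returns bool; None or bool returns the bool; bool() returns bool

bool, bool, bool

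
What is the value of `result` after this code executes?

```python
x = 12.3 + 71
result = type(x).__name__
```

x is float; result = 'float'

'float'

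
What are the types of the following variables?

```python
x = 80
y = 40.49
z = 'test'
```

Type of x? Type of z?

x is assigned a bare integer (no decimal point), so it is an int; z is assigned a quoted string literal, so it is a str

int, str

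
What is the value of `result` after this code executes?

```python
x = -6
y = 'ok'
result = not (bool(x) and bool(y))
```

x = -6; y = 'ok'; result = False

False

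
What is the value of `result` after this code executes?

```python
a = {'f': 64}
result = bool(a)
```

a = {'f': 64}; result = True

True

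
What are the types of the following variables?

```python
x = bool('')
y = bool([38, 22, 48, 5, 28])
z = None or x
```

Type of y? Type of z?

bool() returns bool; None or bool returns the bool

bool, bool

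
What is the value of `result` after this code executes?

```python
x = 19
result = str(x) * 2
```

x = 19; result = '1919'

'1919'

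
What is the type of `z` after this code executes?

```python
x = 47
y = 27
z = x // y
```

int // int = int

int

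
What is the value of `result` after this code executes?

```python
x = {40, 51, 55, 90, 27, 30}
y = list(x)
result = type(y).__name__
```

x is set; y is list; result = 'list'

'list'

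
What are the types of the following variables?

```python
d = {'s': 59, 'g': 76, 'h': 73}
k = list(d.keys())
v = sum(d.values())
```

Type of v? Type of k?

sum of ints is int; list() converts to list

int, list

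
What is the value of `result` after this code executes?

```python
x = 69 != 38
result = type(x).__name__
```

x is bool; result = 'bool'

'bool'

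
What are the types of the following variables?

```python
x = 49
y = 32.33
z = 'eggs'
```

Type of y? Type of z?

y is assigned a number with a decimal point, so it is a float; z is assigned a quoted string literal, so it is a str

float, str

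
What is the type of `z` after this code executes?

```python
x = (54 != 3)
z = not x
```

'not' returns bool

bool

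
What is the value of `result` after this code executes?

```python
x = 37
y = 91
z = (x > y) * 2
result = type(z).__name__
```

x is int; y is int; z is int; result = 'int'

'int'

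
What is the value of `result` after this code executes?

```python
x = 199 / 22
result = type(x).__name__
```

x is float; result = 'float'

'float'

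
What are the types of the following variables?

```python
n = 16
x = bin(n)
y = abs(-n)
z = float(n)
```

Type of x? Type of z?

bin() returns str; float() returns float

str, float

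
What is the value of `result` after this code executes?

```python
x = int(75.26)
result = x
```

x = 75; result = 75

75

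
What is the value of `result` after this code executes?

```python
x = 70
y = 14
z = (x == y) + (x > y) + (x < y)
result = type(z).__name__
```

x is int; y is int; z is int; result = 'int'

'int'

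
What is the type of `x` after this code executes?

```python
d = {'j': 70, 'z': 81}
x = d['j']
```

Accessing dict[str, int] with str key returns int

int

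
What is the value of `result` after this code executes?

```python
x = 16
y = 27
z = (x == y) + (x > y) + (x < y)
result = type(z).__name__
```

x is int; y is int; z is int; result = 'int'

'int'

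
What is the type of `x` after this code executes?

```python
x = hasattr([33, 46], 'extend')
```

hasattr() returns bool

bool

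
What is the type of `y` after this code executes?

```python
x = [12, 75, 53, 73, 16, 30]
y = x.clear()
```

list.clear() returns None

NoneType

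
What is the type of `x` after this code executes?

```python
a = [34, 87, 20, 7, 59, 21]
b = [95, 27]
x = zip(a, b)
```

zip() returns a zip object

zip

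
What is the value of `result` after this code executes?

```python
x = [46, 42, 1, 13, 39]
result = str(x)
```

x = [46, 42, 1, 13, 39]; result = '[46, 42, 1, 13, 39]'

'[46, 42, 1, 13, 39]'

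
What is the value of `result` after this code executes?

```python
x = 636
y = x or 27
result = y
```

x = 636; y = 636; result = 636

636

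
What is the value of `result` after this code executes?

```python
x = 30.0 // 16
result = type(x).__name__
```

x is float; result = 'float'

'float'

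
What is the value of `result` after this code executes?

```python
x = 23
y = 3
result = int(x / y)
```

x = 23; y = 3; result = 7

7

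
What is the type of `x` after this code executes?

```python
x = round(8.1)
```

round() with no decimal places returns int

int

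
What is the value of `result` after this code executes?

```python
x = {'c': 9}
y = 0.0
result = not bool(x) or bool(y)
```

x = {'c': 9}; y = 0.0; result = False

False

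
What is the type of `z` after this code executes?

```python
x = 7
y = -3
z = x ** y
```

int ** negative = float

float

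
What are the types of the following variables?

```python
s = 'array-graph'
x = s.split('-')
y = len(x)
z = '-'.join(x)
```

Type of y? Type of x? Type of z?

len() returns int; str.split() returns list; str.join() returns str

int, list, str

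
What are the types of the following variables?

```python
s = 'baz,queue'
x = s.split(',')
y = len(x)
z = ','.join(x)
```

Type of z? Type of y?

str.join() returns str; len() returns int

str, int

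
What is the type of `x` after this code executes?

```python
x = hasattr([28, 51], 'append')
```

hasattr() returns bool

bool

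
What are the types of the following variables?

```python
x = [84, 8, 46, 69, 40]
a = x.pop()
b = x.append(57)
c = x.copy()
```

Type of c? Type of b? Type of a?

copy() returns list; append() returns None; pop() returns element

list, NoneType, int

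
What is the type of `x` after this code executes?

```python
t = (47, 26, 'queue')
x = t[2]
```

Index 2 of tuple is a str literal

str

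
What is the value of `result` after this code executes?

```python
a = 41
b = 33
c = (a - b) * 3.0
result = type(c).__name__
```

a is int; b is int; c is float; result = 'float'

'float'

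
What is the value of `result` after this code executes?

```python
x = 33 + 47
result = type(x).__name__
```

x is int; result = 'int'

'int'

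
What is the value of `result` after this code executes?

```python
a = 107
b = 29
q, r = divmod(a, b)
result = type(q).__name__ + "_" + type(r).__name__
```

a is int; b is int; q is int; r is int; result = 'int_int'

'int_int'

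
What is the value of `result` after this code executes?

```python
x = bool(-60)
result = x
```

x = True; result = True

True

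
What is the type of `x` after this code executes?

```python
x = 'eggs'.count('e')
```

str.count() returns int

int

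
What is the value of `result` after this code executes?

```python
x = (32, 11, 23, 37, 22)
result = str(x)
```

x = (32, 11, 23, 37, 22); result = '(32, 11, 23, 37, 22)'

'(32, 11, 23, 37, 22)'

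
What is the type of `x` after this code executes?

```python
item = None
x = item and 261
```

'and' returns first falsy value (None)

NoneType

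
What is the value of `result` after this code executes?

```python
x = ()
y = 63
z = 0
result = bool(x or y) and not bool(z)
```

x = (); y = 63; z = 0; result = True

True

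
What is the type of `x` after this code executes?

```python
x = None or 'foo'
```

'or' with None returns the other truthy value (str)

str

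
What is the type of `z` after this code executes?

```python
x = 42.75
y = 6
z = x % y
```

float % int = float

float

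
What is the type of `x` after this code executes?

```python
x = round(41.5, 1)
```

round() with decimal places returns float

float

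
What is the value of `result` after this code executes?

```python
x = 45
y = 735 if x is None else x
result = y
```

x = 45; y = 45; result = 45

45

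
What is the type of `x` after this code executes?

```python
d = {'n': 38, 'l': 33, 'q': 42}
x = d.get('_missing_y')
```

dict.get() returns None when key not found

NoneType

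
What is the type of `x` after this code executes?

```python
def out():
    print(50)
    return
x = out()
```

Bare return returns None

NoneType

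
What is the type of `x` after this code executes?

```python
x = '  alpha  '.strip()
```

str.strip() returns str

str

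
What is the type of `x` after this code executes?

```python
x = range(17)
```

range() returns a range object

range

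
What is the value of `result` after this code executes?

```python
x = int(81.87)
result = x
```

x = 81; result = 81

81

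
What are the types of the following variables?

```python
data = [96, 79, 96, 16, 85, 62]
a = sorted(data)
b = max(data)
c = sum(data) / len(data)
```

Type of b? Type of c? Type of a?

max of ints returns int; int / int = float; sorted() returns list

int, float, list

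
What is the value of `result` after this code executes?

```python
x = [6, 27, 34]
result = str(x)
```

x = [6, 27, 34]; result = '[6, 27, 34]'

'[6, 27, 34]'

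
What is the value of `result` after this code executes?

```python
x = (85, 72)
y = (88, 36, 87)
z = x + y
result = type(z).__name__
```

x is tuple; y is tuple; z is tuple; result = 'tuple'

'tuple'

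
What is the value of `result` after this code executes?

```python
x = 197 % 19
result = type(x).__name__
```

x is int; result = 'int'

'int'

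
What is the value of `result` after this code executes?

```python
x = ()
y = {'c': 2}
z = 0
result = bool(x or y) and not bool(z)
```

x = (); y = {'c': 2}; z = 0; result = True

True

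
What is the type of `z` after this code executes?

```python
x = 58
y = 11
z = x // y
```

int // int = int

int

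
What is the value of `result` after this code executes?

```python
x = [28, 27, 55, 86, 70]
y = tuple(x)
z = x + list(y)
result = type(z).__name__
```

x is list; y is tuple; z is list; result = 'list'

'list'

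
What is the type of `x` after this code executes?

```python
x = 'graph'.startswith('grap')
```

str.startswith() returns bool

bool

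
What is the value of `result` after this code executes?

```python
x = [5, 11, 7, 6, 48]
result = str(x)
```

x = [5, 11, 7, 6, 48]; result = '[5, 11, 7, 6, 48]'

'[5, 11, 7, 6, 48]'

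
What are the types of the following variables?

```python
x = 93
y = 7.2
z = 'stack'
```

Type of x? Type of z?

x is assigned a bare integer (no decimal point), so it is an int; z is assigned a quoted string literal, so it is a str

int, str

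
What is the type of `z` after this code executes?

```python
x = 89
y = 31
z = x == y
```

Equality comparison returns bool

bool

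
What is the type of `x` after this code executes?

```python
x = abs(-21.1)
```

abs() of float returns float

float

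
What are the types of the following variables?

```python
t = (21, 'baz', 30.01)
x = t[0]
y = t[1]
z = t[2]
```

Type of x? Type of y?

tuple[0] is int; tuple[1] is str

int, str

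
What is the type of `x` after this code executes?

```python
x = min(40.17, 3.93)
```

min() of floats returns float

float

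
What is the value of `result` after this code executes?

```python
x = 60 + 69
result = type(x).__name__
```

x is int; result = 'int'

'int'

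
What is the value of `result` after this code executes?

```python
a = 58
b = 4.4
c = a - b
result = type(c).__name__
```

a is int; b is float; c is float; result = 'float'

'float'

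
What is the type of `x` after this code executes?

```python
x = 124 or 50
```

'or' returns first truthy value (int)

int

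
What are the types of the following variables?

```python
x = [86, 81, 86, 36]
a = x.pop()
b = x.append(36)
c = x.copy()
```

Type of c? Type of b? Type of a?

copy() returns list; append() returns None; pop() returns element

list, NoneType, int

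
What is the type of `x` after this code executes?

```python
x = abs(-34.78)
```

abs() of float returns float

float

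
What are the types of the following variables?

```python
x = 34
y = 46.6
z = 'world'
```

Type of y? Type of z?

y is assigned a number with a decimal point, so it is a float; z is assigned a quoted string literal, so it is a str

float, str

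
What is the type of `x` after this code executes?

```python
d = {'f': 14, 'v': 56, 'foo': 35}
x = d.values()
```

.values() returns dict_values view

dict_values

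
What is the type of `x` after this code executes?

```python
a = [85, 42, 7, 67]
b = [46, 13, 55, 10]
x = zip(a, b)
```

zip() returns a zip object

zip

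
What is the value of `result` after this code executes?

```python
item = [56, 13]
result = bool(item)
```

item = [56, 13]; result = True

True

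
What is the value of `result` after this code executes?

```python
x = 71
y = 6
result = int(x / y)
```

x = 71; y = 6; result = 11

11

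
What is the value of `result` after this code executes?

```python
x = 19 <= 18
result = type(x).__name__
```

x is bool; result = 'bool'

'bool'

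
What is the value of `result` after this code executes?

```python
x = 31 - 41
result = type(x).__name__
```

x is int; result = 'int'

'int'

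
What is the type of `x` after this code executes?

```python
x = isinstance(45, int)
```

isinstance() returns bool

bool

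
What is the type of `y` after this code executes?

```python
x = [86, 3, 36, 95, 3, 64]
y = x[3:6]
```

Slicing a list returns a list

list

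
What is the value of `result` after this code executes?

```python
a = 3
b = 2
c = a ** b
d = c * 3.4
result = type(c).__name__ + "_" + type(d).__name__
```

a is int; b is int; c is int; d is float; result = 'int_float'

'int_float'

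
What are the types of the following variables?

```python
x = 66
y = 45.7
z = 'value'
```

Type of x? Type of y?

x is assigned a bare integer (no decimal point), so it is an int; y is assigned a number with a decimal point, so it is a float

int, float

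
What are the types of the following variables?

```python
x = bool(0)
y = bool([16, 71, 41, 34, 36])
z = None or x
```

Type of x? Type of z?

bool() returns bool; None or bool returns the bool

bool, bool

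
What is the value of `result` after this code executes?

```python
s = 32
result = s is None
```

s = 32; result = False

False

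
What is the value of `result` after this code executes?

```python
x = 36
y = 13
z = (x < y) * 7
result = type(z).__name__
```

x is int; y is int; z is int; result = 'int'

'int'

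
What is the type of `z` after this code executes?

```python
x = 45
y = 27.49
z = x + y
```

int + float = float

float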